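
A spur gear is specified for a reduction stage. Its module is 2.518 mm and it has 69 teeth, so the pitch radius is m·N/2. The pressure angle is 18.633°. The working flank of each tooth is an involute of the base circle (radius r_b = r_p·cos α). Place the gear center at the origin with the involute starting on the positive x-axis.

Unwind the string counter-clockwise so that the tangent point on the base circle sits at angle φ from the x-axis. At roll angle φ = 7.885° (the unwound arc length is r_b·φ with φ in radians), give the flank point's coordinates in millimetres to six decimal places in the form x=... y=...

x=83.093439 y=0.071382

pitch radius r_p = m·N/2 = 2.518·69/2 = 86.871000
base radius r_b = r_p·cos α = 86.871000·cos 18.633° = 82.317617
roll angle φ = 7.885° = 0.13761921 rad
x = r_b·(cos φ + φ·sin φ) = 82.317617·(0.99054541 + 0.13761921·0.13718523) = 83.093439
y = r_b·(sin φ − φ·cos φ) = 82.317617·(0.13718523 − 0.13761921·0.99054541) = 0.071382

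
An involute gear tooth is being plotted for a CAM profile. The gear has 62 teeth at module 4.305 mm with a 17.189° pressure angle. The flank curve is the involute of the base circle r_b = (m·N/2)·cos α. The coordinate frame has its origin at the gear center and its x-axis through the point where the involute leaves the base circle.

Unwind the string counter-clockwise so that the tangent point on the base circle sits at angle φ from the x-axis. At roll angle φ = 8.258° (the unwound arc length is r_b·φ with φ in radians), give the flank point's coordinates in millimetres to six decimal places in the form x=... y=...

pitch radius r_p = m·N/2 = 4.305·62/2 = 133.455000
base radius r_b = r_p·cos α = 133.455000·cos 17.189° = 127.494248
roll angle φ = 8.258° = 0.14412929 rad
x = r_b·(cos φ + φ·sin φ) = 127.494248·(0.98963134 + 0.14412929·0.14363080) = 128.811614
y = r_b·(sin φ − φ·cos φ) = 127.494248·(0.14363080 − 0.14412929·0.98963134) = 0.126977

x=128.811614 y=0.126977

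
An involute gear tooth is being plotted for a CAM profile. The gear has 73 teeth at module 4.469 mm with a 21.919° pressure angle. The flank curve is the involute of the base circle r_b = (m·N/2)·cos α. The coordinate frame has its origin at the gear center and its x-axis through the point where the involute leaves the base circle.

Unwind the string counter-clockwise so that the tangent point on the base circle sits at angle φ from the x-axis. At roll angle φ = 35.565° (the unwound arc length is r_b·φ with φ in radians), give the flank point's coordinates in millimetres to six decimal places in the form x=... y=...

x=177.731665 y=11.605646

pitch radius r_p = m·N/2 = 4.469·73/2 = 163.118500
base radius r_b = r_p·cos α = 163.118500·cos 21.919° = 151.327074
roll angle φ = 35.565° = 0.62072635 rad
x = r_b·(cos φ + φ·sin φ) = 151.327074·(0.81345621 + 0.62072635·0.58162617) = 177.731665
y = r_b·(sin φ − φ·cos φ) = 151.327074·(0.58162617 − 0.62072635·0.81345621) = 11.605646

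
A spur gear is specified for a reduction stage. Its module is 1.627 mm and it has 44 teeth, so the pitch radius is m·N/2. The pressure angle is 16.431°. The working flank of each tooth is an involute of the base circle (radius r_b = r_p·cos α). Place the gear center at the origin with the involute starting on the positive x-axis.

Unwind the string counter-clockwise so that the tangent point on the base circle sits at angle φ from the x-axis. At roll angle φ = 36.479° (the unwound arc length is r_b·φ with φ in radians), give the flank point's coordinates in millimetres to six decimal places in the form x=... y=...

x=40.601211 y=2.835526

pitch radius r_p = m·N/2 = 1.627·44/2 = 35.794000
base radius r_b = r_p·cos α = 35.794000·cos 16.431° = 34.332211
roll angle φ = 36.479° = 0.63667866 rad
x = r_b·(cos φ + φ·sin φ) = 34.332211·(0.80407482 + 0.63667866·0.59452812) = 40.601211
y = r_b·(sin φ − φ·cos φ) = 34.332211·(0.59452812 − 0.63667866·0.80407482) = 2.835526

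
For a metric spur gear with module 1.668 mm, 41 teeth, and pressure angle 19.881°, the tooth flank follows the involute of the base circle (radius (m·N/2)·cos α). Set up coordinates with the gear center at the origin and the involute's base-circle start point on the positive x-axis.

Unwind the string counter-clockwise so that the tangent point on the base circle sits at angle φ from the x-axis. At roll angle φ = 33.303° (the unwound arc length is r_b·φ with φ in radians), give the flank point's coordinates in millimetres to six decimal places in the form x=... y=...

x=37.137750 y=2.034604

pitch radius r_p = m·N/2 = 1.668·41/2 = 34.194000
base radius r_b = r_p·cos α = 34.194000·cos 19.881° = 32.156070
roll angle φ = 33.303° = 0.58124700 rad
x = r_b·(cos φ + φ·sin φ) = 32.156070·(0.83577861 + 0.58124700·0.54906658) = 37.137750
y = r_b·(sin φ − φ·cos φ) = 32.156070·(0.54906658 − 0.58124700·0.83577861) = 2.034604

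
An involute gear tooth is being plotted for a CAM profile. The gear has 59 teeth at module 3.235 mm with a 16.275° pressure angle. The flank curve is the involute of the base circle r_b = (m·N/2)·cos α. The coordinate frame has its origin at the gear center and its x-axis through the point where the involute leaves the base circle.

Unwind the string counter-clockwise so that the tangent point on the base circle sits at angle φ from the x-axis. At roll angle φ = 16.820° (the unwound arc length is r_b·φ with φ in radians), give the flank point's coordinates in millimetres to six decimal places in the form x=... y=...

x=95.471060 y=0.765907

pitch radius r_p = m·N/2 = 3.235·59/2 = 95.432500
base radius r_b = r_p·cos α = 95.432500·cos 16.275° = 91.608297
roll angle φ = 16.820° = 0.29356438 rad
x = r_b·(cos φ + φ·sin φ) = 91.608297·(0.95721855 + 0.29356438·0.28936595) = 95.471060
y = r_b·(sin φ − φ·cos φ) = 91.608297·(0.28936595 − 0.29356438·0.95721855) = 0.765907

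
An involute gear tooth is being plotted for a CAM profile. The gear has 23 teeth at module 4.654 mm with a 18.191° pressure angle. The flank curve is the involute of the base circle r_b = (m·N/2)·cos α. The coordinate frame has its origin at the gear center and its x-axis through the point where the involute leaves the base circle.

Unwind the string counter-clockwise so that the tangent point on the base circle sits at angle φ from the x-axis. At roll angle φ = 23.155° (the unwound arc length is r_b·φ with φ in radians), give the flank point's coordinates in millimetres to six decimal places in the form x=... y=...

pitch radius r_p = m·N/2 = 4.654·23/2 = 53.521000
base radius r_b = r_p·cos α = 53.521000·cos 18.191° = 50.846079
roll angle φ = 23.155° = 0.40413099 rad
x = r_b·(cos φ + φ·sin φ) = 50.846079·(0.91944446 + 0.40413099·0.39321990) = 54.830216
y = r_b·(sin φ − φ·cos φ) = 50.846079·(0.39321990 − 0.40413099·0.91944446) = 1.100508

x=54.830216 y=1.100508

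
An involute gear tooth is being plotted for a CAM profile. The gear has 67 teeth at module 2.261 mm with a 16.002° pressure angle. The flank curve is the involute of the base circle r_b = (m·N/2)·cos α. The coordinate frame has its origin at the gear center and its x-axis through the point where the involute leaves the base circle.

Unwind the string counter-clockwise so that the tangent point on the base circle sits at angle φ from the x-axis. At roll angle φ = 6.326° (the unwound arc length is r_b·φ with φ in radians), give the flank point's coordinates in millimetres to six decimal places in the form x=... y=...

x=73.251023 y=0.032625

pitch radius r_p = m·N/2 = 2.261·67/2 = 75.743500
base radius r_b = r_p·cos α = 75.743500·cos 16.002° = 72.808596
roll angle φ = 6.326° = 0.11040953 rad
x = r_b·(cos φ + φ·sin φ) = 72.808596·(0.99391106 + 0.11040953·0.11018534) = 73.251023
y = r_b·(sin φ − φ·cos φ) = 72.808596·(0.11018534 − 0.11040953·0.99391106) = 0.032625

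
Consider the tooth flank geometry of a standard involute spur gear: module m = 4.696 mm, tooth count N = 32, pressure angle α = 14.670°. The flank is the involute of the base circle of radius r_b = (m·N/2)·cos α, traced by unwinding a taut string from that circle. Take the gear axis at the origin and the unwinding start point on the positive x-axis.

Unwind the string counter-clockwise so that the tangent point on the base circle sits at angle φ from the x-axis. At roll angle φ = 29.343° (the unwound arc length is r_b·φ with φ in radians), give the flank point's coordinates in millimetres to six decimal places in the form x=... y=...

pitch radius r_p = m·N/2 = 4.696·32/2 = 75.136000
base radius r_b = r_p·cos α = 75.136000·cos 14.670° = 72.686603
roll angle φ = 29.343° = 0.51213196 rad
x = r_b·(cos φ + φ·sin φ) = 72.686603·(0.87170175 + 0.51213196·0.49003679) = 81.602724
y = r_b·(sin φ − φ·cos φ) = 72.686603·(0.49003679 − 0.51213196·0.87170175) = 3.169897

x=81.602724 y=3.169897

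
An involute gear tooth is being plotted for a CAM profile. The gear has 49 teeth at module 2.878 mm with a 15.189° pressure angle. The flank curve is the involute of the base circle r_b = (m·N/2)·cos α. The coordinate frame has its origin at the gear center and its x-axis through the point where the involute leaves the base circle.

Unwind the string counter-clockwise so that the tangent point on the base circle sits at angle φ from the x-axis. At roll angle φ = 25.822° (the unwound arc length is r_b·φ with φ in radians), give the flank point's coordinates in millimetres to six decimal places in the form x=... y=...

x=74.611505 y=2.034454

pitch radius r_p = m·N/2 = 2.878·49/2 = 70.511000
base radius r_b = r_p·cos α = 70.511000·cos 15.189° = 68.047826
roll angle φ = 25.822° = 0.45067892 rad
x = r_b·(cos φ + φ·sin φ) = 68.047826·(0.90015159 + 0.45067892·0.43557676) = 74.611505
y = r_b·(sin φ − φ·cos φ) = 68.047826·(0.43557676 − 0.45067892·0.90015159) = 2.034454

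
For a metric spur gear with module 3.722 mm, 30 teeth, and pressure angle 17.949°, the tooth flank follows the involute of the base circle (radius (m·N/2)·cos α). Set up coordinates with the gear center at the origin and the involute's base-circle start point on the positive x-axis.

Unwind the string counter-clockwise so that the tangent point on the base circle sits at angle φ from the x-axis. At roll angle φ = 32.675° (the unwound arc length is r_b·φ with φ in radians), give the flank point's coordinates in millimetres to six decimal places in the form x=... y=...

x=61.060022 y=3.178091

pitch radius r_p = m·N/2 = 3.722·30/2 = 55.830000
base radius r_b = r_p·cos α = 55.830000·cos 17.949° = 53.112821
roll angle φ = 32.675° = 0.57028633 rad
x = r_b·(cos φ + φ·sin φ) = 53.112821·(0.84174643 + 0.57028633·0.53987309) = 61.060022
y = r_b·(sin φ − φ·cos φ) = 53.112821·(0.53987309 − 0.57028633·0.84174643) = 3.178091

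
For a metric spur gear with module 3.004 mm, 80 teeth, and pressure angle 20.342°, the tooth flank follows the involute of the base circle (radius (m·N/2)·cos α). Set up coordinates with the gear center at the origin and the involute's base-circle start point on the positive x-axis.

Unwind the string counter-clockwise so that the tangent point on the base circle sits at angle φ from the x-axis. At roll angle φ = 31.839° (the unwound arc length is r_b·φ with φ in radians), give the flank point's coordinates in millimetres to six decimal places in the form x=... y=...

pitch radius r_p = m·N/2 = 3.004·80/2 = 120.160000
base radius r_b = r_p·cos α = 120.160000·cos 20.342° = 112.666145
roll angle φ = 31.839° = 0.55569538 rad
x = r_b·(cos φ + φ·sin φ) = 112.666145·(0.84953381 + 0.55569538·0.52753418) = 128.741589
y = r_b·(sin φ − φ·cos φ) = 112.666145·(0.52753418 − 0.55569538·0.84953381) = 6.247582

x=128.741589 y=6.247582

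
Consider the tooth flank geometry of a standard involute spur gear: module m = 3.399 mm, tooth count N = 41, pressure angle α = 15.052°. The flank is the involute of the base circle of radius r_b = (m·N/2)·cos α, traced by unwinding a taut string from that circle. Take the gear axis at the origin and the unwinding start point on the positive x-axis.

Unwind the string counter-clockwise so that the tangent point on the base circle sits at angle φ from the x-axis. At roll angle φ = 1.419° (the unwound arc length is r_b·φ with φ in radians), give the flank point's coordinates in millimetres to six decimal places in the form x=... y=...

x=67.309467 y=0.000341

pitch radius r_p = m·N/2 = 3.399·41/2 = 69.679500
base radius r_b = r_p·cos α = 69.679500·cos 15.052° = 67.288833
roll angle φ = 1.419° = 0.02476622 rad
x = r_b·(cos φ + φ·sin φ) = 67.288833·(0.99969333 + 0.02476622·0.02476369) = 67.309467
y = r_b·(sin φ − φ·cos φ) = 67.288833·(0.02476369 − 0.02476622·0.99969333) = 0.000341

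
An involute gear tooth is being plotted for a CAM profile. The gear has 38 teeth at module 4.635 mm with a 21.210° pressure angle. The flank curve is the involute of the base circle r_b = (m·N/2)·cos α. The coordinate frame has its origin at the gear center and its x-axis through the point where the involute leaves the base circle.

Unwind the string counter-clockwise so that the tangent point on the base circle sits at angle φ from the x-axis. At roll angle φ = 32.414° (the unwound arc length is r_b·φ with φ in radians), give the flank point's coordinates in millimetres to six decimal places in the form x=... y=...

pitch radius r_p = m·N/2 = 4.635·38/2 = 88.065000
base radius r_b = r_p·cos α = 88.065000·cos 21.210° = 82.099536
roll angle φ = 32.414° = 0.56573102 rad
x = r_b·(cos φ + φ·sin φ) = 82.099536·(0.84419697 + 0.56573102·0.53603309) = 94.204909
y = r_b·(sin φ − φ·cos φ) = 82.099536·(0.53603309 − 0.56573102·0.84419697) = 4.798280

x=94.204909 y=4.798280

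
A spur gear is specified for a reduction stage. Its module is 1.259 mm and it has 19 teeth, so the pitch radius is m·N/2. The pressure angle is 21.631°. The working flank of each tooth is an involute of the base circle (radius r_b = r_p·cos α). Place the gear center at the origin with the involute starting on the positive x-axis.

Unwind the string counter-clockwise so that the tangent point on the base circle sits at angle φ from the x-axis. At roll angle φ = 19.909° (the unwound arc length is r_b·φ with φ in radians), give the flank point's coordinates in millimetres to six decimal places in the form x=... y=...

x=11.769293 y=0.153618

pitch radius r_p = m·N/2 = 1.259·19/2 = 11.960500
base radius r_b = r_p·cos α = 11.960500·cos 21.631° = 11.118208
roll angle φ = 19.909° = 0.34747760 rad
x = r_b·(cos φ + φ·sin φ) = 11.118208·(0.94023465 + 0.34747760·0.34052725) = 11.769293
y = r_b·(sin φ − φ·cos φ) = 11.118208·(0.34052725 − 0.34747760·0.94023465) = 0.153618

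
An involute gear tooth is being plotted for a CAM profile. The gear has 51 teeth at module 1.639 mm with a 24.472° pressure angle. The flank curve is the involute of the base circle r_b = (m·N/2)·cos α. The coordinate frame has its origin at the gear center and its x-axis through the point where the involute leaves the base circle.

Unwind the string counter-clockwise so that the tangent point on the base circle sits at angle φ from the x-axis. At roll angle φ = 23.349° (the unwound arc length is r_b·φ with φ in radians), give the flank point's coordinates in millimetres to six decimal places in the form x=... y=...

pitch radius r_p = m·N/2 = 1.639·51/2 = 41.794500
base radius r_b = r_p·cos α = 41.794500·cos 24.472° = 38.039842
roll angle φ = 23.349° = 0.40751693 rad
x = r_b·(cos φ + φ·sin φ) = 38.039842·(0.91810777 + 0.40751693·0.39633082) = 41.068547
y = r_b·(sin φ − φ·cos φ) = 38.039842·(0.39633082 − 0.40751693·0.91810777) = 0.843966

x=41.068547 y=0.843966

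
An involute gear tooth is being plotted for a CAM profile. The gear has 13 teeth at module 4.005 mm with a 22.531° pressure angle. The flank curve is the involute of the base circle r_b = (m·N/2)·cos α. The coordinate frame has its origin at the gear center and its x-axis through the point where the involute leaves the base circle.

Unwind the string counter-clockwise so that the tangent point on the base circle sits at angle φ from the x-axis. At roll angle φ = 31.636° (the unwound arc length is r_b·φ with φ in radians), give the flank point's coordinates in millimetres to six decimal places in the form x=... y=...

x=27.436229 y=1.308551

pitch radius r_p = m·N/2 = 4.005·13/2 = 26.032500
base radius r_b = r_p·cos α = 26.032500·cos 22.531° = 24.045500
roll angle φ = 31.636° = 0.55215236 rad
x = r_b·(cos φ + φ·sin φ) = 24.045500·(0.85139754 + 0.55215236·0.52452096) = 27.436229
y = r_b·(sin φ − φ·cos φ) = 24.045500·(0.52452096 − 0.55215236·0.85139754) = 1.308551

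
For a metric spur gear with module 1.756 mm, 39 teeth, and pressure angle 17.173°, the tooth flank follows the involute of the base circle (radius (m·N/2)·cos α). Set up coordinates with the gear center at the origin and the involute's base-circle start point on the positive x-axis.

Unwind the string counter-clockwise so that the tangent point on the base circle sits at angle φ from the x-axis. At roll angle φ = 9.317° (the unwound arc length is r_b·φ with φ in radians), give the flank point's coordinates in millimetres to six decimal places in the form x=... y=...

x=33.145097 y=0.046767

pitch radius r_p = m·N/2 = 1.756·39/2 = 34.242000
base radius r_b = r_p·cos α = 34.242000·cos 17.173° = 32.715410
roll angle φ = 9.317° = 0.16261233 rad
x = r_b·(cos φ + φ·sin φ) = 32.715410·(0.98680772 + 0.16261233·0.16189662) = 33.145097
y = r_b·(sin φ − φ·cos φ) = 32.715410·(0.16189662 − 0.16261233·0.98680772) = 0.046767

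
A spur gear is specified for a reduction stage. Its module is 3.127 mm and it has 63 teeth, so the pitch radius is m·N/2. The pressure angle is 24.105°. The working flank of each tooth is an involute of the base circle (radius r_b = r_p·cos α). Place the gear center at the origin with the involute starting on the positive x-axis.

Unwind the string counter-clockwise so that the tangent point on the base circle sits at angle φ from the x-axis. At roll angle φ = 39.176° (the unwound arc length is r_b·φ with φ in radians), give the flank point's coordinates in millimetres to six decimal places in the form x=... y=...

pitch radius r_p = m·N/2 = 3.127·63/2 = 98.500500
base radius r_b = r_p·cos α = 98.500500·cos 24.105° = 89.911113
roll angle φ = 39.176° = 0.68375019 rad
x = r_b·(cos φ + φ·sin φ) = 89.911113·(0.77520916 + 0.68375019·0.63170464) = 108.535060
y = r_b·(sin φ − φ·cos φ) = 89.911113·(0.63170464 − 0.68375019·0.77520916) = 9.139935

x=108.535060 y=9.139935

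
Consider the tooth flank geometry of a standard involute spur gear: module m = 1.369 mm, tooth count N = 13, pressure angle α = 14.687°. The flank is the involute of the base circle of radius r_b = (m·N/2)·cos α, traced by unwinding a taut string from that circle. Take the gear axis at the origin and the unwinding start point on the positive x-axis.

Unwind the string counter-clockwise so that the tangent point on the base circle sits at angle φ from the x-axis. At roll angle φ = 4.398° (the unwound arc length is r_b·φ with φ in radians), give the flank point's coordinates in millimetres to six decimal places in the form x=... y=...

x=8.633065 y=0.001297

pitch radius r_p = m·N/2 = 1.369·13/2 = 8.898500
base radius r_b = r_p·cos α = 8.898500·cos 14.687° = 8.607744
roll angle φ = 4.398° = 0.07675958 rad
x = r_b·(cos φ + φ·sin φ) = 8.607744·(0.99705543 + 0.07675958·0.07668422) = 8.633065
y = r_b·(sin φ − φ·cos φ) = 8.607744·(0.07668422 − 0.07675958·0.99705543) = 0.001297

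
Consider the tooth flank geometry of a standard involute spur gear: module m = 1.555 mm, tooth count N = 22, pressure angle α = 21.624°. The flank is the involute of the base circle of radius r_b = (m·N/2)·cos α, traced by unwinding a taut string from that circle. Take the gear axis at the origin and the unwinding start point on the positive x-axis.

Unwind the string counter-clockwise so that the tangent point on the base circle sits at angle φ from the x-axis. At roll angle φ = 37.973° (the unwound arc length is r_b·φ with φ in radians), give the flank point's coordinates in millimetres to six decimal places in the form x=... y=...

pitch radius r_p = m·N/2 = 1.555·22/2 = 17.105000
base radius r_b = r_p·cos α = 17.105000·cos 21.624° = 15.901188
roll angle φ = 37.973° = 0.66275388 rad
x = r_b·(cos φ + φ·sin φ) = 15.901188·(0.78830079 + 0.66275388·0.61529007) = 19.019199
y = r_b·(sin φ − φ·cos φ) = 15.901188·(0.61529007 − 0.66275388·0.78830079) = 1.476277

x=19.019199 y=1.476277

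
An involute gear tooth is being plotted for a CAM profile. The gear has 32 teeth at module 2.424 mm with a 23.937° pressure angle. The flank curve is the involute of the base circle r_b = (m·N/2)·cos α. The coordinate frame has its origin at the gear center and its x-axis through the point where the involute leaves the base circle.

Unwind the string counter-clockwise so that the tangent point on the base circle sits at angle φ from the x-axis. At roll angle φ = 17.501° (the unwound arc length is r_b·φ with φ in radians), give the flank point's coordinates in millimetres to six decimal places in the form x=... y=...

pitch radius r_p = m·N/2 = 2.424·32/2 = 38.784000
base radius r_b = r_p·cos α = 38.784000·cos 23.937° = 35.448271
roll angle φ = 17.501° = 0.30545007 rad
x = r_b·(cos φ + φ·sin φ) = 35.448271·(0.95371170 + 0.30545007·0.30072244) = 37.063556
y = r_b·(sin φ − φ·cos φ) = 35.448271·(0.30072244 − 0.30545007·0.95371170) = 0.333609

x=37.063556 y=0.333609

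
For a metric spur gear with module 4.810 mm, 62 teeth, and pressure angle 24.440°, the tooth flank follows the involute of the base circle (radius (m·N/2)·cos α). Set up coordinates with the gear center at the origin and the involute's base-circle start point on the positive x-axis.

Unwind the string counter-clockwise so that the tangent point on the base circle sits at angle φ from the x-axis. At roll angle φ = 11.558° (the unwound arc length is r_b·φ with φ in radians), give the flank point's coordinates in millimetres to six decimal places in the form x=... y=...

x=138.482988 y=0.369937

pitch radius r_p = m·N/2 = 4.810·62/2 = 149.110000
base radius r_b = r_p·cos α = 149.110000·cos 24.440° = 135.749004
roll angle φ = 11.558° = 0.20172515 rad
x = r_b·(cos φ + φ·sin φ) = 135.749004·(0.97972238 + 0.20172515·0.20035980) = 138.482988
y = r_b·(sin φ − φ·cos φ) = 135.749004·(0.20035980 − 0.20172515·0.97972238) = 0.369937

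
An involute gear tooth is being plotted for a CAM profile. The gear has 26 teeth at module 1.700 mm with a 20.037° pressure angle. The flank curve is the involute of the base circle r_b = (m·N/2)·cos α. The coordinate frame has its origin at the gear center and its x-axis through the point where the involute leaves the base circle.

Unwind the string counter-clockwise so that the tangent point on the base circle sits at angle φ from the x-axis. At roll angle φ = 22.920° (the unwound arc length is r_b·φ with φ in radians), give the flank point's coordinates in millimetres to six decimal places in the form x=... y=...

x=22.357681 y=0.435978

pitch radius r_p = m·N/2 = 1.700·26/2 = 22.100000
base radius r_b = r_p·cos α = 22.100000·cos 20.037° = 20.762321
roll angle φ = 22.920° = 0.40002946 rad
x = r_b·(cos φ + φ·sin φ) = 20.762321·(0.92104952 + 0.40002946·0.38944548) = 22.357681
y = r_b·(sin φ − φ·cos φ) = 20.762321·(0.38944548 − 0.40002946·0.92104952) = 0.435978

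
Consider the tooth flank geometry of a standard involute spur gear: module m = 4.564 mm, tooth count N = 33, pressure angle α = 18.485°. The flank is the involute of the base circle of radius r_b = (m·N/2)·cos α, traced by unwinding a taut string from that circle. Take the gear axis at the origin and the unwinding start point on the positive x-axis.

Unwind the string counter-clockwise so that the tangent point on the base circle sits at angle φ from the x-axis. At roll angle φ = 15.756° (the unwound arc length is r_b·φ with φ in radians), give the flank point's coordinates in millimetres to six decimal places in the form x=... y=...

x=74.070354 y=0.491343

pitch radius r_p = m·N/2 = 4.564·33/2 = 75.306000
base radius r_b = r_p·cos α = 75.306000·cos 18.485° = 71.420714
roll angle φ = 15.756° = 0.27499408 rad
x = r_b·(cos φ + φ·sin φ) = 71.420714·(0.96242681 + 0.27499408·0.27154124) = 74.070354
y = r_b·(sin φ − φ·cos φ) = 71.420714·(0.27154124 − 0.27499408·0.96242681) = 0.491343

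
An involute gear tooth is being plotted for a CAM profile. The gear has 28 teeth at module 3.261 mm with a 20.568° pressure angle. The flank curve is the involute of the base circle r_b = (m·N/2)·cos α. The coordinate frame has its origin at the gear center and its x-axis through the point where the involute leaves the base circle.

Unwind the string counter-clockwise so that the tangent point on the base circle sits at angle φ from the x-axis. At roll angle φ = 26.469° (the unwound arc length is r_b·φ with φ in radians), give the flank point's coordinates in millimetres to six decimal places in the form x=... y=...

x=47.064478 y=1.374991

pitch radius r_p = m·N/2 = 3.261·28/2 = 45.654000
base radius r_b = r_p·cos α = 45.654000·cos 20.568° = 42.743827
roll angle φ = 26.469° = 0.46197120 rad
x = r_b·(cos φ + φ·sin φ) = 42.743827·(0.89517565 + 0.46197120·0.44571354) = 47.064478
y = r_b·(sin φ − φ·cos φ) = 42.743827·(0.44571354 − 0.46197120·0.89517565) = 1.374991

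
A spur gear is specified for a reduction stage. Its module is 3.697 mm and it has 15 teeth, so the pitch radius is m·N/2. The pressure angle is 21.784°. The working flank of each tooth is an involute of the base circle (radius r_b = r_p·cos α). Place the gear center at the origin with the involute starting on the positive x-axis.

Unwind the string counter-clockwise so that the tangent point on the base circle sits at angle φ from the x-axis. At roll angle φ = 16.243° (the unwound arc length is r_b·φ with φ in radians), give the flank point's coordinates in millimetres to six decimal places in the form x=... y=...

x=26.761415 y=0.193977

pitch radius r_p = m·N/2 = 3.697·15/2 = 27.727500
base radius r_b = r_p·cos α = 27.727500·cos 21.784° = 25.747465
roll angle φ = 16.243° = 0.28349383 rad
x = r_b·(cos φ + φ·sin φ) = 25.747465·(0.96008403 + 0.28349383·0.27971172) = 26.761415
y = r_b·(sin φ − φ·cos φ) = 25.747465·(0.27971172 − 0.28349383·0.96008403) = 0.193977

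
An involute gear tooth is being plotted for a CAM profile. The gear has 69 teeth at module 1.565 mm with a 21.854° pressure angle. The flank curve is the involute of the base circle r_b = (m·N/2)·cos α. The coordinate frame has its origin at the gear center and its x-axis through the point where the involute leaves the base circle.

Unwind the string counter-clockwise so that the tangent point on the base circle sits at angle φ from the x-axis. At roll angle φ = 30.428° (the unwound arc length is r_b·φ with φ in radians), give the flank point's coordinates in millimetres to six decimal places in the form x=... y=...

pitch radius r_p = m·N/2 = 1.565·69/2 = 53.992500
base radius r_b = r_p·cos α = 53.992500·cos 21.854° = 50.112351
roll angle φ = 30.428° = 0.53106878 rad
x = r_b·(cos φ + φ·sin φ) = 50.112351·(0.86226627 + 0.53106878·0.50645521) = 56.688536
y = r_b·(sin φ − φ·cos φ) = 50.112351·(0.50645521 − 0.53106878·0.86226627) = 2.432078

x=56.688536 y=2.432078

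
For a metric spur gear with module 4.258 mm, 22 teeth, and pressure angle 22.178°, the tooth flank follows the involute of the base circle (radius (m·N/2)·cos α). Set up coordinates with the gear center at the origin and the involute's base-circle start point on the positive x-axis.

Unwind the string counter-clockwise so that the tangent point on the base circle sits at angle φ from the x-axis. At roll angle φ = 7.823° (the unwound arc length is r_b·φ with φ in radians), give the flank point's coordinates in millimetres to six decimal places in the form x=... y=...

x=43.775122 y=0.036731

pitch radius r_p = m·N/2 = 4.258·22/2 = 46.838000
base radius r_b = r_p·cos α = 46.838000·cos 22.178° = 43.372719
roll angle φ = 7.823° = 0.13653711 rad
x = r_b·(cos φ + φ·sin φ) = 43.372719·(0.99069328 + 0.13653711·0.13611327) = 43.775122
y = r_b·(sin φ − φ·cos φ) = 43.372719·(0.13611327 − 0.13653711·0.99069328) = 0.036731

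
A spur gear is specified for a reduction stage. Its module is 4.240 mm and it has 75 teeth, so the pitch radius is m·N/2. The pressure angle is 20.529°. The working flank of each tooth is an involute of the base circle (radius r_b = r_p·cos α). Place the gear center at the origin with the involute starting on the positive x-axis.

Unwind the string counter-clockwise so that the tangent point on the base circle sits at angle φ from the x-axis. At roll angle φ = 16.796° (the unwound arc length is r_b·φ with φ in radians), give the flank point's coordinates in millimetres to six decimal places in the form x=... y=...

pitch radius r_p = m·N/2 = 4.240·75/2 = 159.000000
base radius r_b = r_p·cos α = 159.000000·cos 20.529° = 148.902675
roll angle φ = 16.796° = 0.29314550 rad
x = r_b·(cos φ + φ·sin φ) = 148.902675·(0.95733967 + 0.29314550·0.28896496) = 155.163802
y = r_b·(sin φ − φ·cos φ) = 148.902675·(0.28896496 − 0.29314550·0.95733967) = 1.239636

x=155.163802 y=1.239636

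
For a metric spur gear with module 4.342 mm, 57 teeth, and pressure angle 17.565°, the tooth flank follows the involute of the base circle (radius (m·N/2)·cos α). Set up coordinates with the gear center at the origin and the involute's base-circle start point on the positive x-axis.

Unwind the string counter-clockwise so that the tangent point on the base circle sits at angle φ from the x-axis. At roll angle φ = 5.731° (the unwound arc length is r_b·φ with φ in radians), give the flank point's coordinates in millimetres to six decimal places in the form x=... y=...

pitch radius r_p = m·N/2 = 4.342·57/2 = 123.747000
base radius r_b = r_p·cos α = 123.747000·cos 17.565° = 117.977321
roll angle φ = 5.731° = 0.10002482 rad
x = r_b·(cos φ + φ·sin φ) = 117.977321·(0.99500169 + 0.10002482·0.09985811) = 118.566025
y = r_b·(sin φ − φ·cos φ) = 117.977321·(0.09985811 − 0.10002482·0.99500169) = 0.039316

x=118.566025 y=0.039316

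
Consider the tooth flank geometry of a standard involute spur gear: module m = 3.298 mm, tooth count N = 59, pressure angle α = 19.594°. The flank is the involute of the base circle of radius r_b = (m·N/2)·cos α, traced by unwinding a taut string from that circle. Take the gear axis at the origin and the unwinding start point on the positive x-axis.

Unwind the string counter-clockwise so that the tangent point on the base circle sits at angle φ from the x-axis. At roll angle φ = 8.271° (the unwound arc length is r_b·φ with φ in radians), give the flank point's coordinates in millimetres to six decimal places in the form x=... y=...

pitch radius r_p = m·N/2 = 3.298·59/2 = 97.291000
base radius r_b = r_p·cos α = 97.291000·cos 19.594° = 91.657129
roll angle φ = 8.271° = 0.14435618 rad
x = r_b·(cos φ + φ·sin φ) = 91.657129·(0.98959873 + 0.14435618·0.14385534) = 92.607167
y = r_b·(sin φ − φ·cos φ) = 91.657129·(0.14385534 − 0.14435618·0.98959873) = 0.091716

x=92.607167 y=0.091716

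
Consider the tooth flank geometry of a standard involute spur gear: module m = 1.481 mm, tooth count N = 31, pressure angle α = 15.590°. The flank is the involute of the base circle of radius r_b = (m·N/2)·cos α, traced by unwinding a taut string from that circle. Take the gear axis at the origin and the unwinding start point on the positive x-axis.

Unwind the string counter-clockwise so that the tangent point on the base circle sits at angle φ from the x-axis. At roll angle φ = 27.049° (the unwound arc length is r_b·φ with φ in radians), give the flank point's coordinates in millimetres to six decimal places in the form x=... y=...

pitch radius r_p = m·N/2 = 1.481·31/2 = 22.955500
base radius r_b = r_p·cos α = 22.955500·cos 15.590° = 22.110955
roll angle φ = 27.049° = 0.47209411 rad
x = r_b·(cos φ + φ·sin φ) = 22.110955·(0.89061794 + 0.47209411·0.45475233) = 24.439324
y = r_b·(sin φ − φ·cos φ) = 22.110955·(0.45475233 − 0.47209411·0.89061794) = 0.758336

x=24.439324 y=0.758336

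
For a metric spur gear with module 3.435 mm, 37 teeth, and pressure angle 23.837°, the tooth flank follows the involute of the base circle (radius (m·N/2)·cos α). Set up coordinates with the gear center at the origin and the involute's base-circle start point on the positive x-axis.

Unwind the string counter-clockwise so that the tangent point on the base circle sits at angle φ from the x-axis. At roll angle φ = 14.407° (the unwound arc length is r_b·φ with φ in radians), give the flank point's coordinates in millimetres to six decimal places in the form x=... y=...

x=59.935472 y=0.306097

pitch radius r_p = m·N/2 = 3.435·37/2 = 63.547500
base radius r_b = r_p·cos α = 63.547500·cos 23.837° = 58.126827
roll angle φ = 14.407° = 0.25144959 rad
x = r_b·(cos φ + φ·sin φ) = 58.126827·(0.96855277 + 0.25144959·0.24880822) = 59.935472
y = r_b·(sin φ − φ·cos φ) = 58.126827·(0.24880822 − 0.25144959·0.96855277) = 0.306097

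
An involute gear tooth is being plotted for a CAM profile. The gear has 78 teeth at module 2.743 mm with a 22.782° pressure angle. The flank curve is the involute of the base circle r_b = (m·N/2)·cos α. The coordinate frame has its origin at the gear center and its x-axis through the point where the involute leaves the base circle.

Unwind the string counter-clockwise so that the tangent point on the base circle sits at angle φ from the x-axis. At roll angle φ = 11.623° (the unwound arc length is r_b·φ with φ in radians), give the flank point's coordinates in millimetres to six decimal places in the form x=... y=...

x=100.639778 y=0.273333

pitch radius r_p = m·N/2 = 2.743·78/2 = 106.977000
base radius r_b = r_p·cos α = 106.977000·cos 22.782° = 98.631173
roll angle φ = 11.623° = 0.20285962 rad
x = r_b·(cos φ + φ·sin φ) = 98.631173·(0.97949445 + 0.20285962·0.20147113) = 100.639778
y = r_b·(sin φ − φ·cos φ) = 98.631173·(0.20147113 − 0.20285962·0.97949445) = 0.273333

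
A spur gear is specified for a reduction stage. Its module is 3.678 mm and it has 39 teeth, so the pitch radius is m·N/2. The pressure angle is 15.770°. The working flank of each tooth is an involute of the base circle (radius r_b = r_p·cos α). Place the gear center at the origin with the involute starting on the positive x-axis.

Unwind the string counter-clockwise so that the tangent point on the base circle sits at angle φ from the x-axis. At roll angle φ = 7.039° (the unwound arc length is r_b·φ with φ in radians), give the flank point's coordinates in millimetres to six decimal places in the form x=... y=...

pitch radius r_p = m·N/2 = 3.678·39/2 = 71.721000
base radius r_b = r_p·cos α = 71.721000·cos 15.770° = 69.021452
roll angle φ = 7.039° = 0.12285373 rad
x = r_b·(cos φ + φ·sin φ) = 69.021452·(0.99246297 + 0.12285373·0.12254492) = 69.540360
y = r_b·(sin φ − φ·cos φ) = 69.021452·(0.12254492 − 0.12285373·0.99246297) = 0.042596

x=69.540360 y=0.042596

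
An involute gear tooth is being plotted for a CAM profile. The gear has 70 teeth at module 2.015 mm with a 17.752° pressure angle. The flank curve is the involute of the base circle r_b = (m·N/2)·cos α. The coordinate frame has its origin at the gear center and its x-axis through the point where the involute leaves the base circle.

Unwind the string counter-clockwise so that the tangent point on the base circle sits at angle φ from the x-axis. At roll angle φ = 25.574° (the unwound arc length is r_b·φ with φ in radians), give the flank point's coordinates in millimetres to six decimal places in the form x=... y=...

x=73.528179 y=1.951576

pitch radius r_p = m·N/2 = 2.015·70/2 = 70.525000
base radius r_b = r_p·cos α = 70.525000·cos 17.752° = 67.166963
roll angle φ = 25.574° = 0.44635050 rad
x = r_b·(cos φ + φ·sin φ) = 67.166963·(0.90202851 + 0.44635050·0.43167647) = 73.528179
y = r_b·(sin φ − φ·cos φ) = 67.166963·(0.43167647 − 0.44635050·0.90202851) = 1.951576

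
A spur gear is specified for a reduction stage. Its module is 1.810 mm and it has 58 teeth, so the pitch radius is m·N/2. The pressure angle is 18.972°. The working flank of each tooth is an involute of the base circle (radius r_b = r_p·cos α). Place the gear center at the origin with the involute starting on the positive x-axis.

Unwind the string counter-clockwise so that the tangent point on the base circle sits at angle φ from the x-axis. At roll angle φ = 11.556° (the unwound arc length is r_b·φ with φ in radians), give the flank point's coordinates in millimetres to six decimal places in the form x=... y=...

pitch radius r_p = m·N/2 = 1.810·58/2 = 52.490000
base radius r_b = r_p·cos α = 52.490000·cos 18.972° = 49.638615
roll angle φ = 11.556° = 0.20169025 rad
x = r_b·(cos φ + φ·sin φ) = 49.638615·(0.97972938 + 0.20169025·0.20032560) = 50.637995
y = r_b·(sin φ − φ·cos φ) = 49.638615·(0.20032560 − 0.20169025·0.97972938) = 0.135203

x=50.637995 y=0.135203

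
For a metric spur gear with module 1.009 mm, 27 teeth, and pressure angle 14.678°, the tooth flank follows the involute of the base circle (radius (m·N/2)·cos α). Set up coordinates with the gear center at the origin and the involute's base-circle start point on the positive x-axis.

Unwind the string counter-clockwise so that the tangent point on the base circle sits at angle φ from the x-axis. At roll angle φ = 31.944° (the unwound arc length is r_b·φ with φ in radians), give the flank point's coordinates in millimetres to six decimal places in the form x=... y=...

x=15.068493 y=0.737792

pitch radius r_p = m·N/2 = 1.009·27/2 = 13.621500
base radius r_b = r_p·cos α = 13.621500·cos 14.678° = 13.176964
roll angle φ = 31.944° = 0.55752798 rad
x = r_b·(cos φ + φ·sin φ) = 13.176964·(0.84856563 + 0.55752798·0.52909014) = 15.068493
y = r_b·(sin φ − φ·cos φ) = 13.176964·(0.52909014 − 0.55752798·0.84856563) = 0.737792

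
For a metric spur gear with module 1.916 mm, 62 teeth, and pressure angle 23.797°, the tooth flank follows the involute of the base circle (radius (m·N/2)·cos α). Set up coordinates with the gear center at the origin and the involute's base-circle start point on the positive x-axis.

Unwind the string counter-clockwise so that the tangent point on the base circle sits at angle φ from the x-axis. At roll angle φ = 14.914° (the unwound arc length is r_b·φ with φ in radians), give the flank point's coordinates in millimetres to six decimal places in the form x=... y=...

x=56.156251 y=0.317334

pitch radius r_p = m·N/2 = 1.916·62/2 = 59.396000
base radius r_b = r_p·cos α = 59.396000·cos 23.797° = 54.346199
roll angle φ = 14.914° = 0.26029840 rad
x = r_b·(cos φ + φ·sin φ) = 54.346199·(0.96631322 + 0.26029840·0.25736892) = 56.156251
y = r_b·(sin φ − φ·cos φ) = 54.346199·(0.25736892 − 0.26029840·0.96631322) = 0.317334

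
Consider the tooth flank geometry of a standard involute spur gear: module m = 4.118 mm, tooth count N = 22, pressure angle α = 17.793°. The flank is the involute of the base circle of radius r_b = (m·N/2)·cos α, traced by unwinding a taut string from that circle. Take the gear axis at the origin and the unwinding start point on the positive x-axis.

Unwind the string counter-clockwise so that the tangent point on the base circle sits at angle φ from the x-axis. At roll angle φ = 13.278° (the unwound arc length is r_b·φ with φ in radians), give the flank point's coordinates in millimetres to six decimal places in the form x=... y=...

x=44.273941 y=0.177978

pitch radius r_p = m·N/2 = 4.118·22/2 = 45.298000
base radius r_b = r_p·cos α = 45.298000·cos 17.793° = 43.131249
roll angle φ = 13.278° = 0.23174482 rad
x = r_b·(cos φ + φ·sin φ) = 43.131249·(0.97326713 + 0.23174482·0.22967605) = 44.273941
y = r_b·(sin φ − φ·cos φ) = 43.131249·(0.22967605 − 0.23174482·0.97326713) = 0.177978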